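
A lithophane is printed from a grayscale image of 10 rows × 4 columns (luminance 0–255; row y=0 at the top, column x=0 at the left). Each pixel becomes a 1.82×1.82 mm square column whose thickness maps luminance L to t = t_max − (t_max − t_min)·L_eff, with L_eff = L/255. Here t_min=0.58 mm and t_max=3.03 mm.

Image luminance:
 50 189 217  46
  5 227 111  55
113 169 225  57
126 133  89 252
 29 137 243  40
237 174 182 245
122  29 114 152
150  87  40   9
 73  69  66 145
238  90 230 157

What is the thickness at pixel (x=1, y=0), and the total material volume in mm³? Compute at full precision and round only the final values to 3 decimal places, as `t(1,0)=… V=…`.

span = t_max - t_min = 3.03 - 0.58 = 2.450
L(1,0) = 189, L_eff = 189/255 = 0.741176
t(1,0) = 3.03 - 2.450·0.741176 = 1.214
Σt over all 10·4 pixels = 183571/2550 ≈ 71.9886275
V = pitch²·Σt = 1.82²·183571/2550 = 238.455

t(1,0)=1.214 V=238.455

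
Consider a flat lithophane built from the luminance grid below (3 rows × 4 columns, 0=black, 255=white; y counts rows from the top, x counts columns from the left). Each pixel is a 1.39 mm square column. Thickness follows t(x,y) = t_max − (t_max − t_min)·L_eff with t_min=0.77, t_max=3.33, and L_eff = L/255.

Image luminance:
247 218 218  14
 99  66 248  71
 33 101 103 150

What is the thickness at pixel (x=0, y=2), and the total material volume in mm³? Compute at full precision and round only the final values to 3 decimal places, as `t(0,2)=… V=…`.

t(0,2)=2.999 V=46.793

span = t_max - t_min = 3.33 - 0.77 = 2.560
L(0,2) = 33, L_eff = 33/255 = 0.129412
t(0,2) = 3.33 - 2.560·0.129412 = 2.999
Σt over all 3·4 pixels = 154393/6375 ≈ 24.2185098
V = pitch²·Σt = 1.39²·154393/6375 = 46.793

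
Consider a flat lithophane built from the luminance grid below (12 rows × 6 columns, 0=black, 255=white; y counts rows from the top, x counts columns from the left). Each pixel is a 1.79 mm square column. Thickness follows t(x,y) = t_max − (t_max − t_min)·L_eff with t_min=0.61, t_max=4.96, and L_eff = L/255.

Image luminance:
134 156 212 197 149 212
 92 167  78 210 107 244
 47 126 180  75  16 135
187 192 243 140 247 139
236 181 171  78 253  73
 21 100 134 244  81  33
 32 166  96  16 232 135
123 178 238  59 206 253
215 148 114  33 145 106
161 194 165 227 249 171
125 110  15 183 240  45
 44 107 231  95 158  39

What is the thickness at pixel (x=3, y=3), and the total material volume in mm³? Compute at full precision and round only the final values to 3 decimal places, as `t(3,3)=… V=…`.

span = t_max - t_min = 4.96 - 0.61 = 4.350
L(3,3) = 140, L_eff = 140/255 = 0.549020
t(3,3) = 4.96 - 4.350·0.549020 = 2.572
Σt over all 12·6 pixels = 76782/425 ≈ 180.6635294
V = pitch²·Σt = 1.79²·76782/425 = 578.864

t(3,3)=2.572 V=578.864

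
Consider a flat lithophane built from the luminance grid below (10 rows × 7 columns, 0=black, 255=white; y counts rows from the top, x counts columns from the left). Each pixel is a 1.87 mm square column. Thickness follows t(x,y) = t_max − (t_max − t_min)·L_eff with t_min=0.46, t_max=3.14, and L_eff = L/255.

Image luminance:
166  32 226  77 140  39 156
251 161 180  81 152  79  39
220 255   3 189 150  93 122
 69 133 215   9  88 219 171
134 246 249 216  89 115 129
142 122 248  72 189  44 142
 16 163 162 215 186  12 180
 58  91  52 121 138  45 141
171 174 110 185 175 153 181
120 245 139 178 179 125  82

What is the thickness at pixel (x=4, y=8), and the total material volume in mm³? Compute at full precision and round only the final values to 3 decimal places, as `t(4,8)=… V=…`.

span = t_max - t_min = 3.14 - 0.46 = 2.680
L(4,8) = 175, L_eff = 175/255 = 0.686275
t(4,8) = 3.14 - 2.680·0.686275 = 1.301
Σt over all 10·7 pixels = 754742/6375 ≈ 118.3909020
V = pitch²·Σt = 1.87²·754742/6375 = 414.001

t(4,8)=1.301 V=414.001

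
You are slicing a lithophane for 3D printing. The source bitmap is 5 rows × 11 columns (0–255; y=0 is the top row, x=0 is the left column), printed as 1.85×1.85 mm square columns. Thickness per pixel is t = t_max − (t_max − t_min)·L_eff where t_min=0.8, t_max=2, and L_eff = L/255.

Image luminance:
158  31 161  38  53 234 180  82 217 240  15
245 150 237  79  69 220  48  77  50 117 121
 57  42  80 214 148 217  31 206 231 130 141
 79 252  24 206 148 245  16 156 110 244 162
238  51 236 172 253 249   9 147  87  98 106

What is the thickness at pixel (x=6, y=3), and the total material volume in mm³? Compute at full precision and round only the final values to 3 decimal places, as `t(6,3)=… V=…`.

span = t_max - t_min = 2 - 0.8 = 1.200
L(6,3) = 16, L_eff = 16/255 = 0.062745
t(6,3) = 2 - 1.200·0.062745 = 1.925
Σt over all 5·11 pixels = 31536/425 ≈ 74.2023529
V = pitch²·Σt = 1.85²·31536/425 = 253.958

t(6,3)=1.925 V=253.958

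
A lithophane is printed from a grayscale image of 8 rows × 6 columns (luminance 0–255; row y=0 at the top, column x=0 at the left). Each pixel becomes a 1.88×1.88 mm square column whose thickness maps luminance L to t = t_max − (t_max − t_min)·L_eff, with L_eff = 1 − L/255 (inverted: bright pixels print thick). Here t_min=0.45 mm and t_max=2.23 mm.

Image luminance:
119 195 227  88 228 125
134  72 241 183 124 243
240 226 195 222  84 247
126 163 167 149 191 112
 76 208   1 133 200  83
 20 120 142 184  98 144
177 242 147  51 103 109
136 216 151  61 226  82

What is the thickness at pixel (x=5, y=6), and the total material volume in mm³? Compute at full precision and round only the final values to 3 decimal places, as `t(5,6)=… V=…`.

t(5,6)=1.211 V=254.249

span = t_max - t_min = 2.23 - 0.45 = 1.780
L(5,6) = 109, L_eff = 1 - 109/255 = 0.572549 (inverted)
t(5,6) = 2.23 - 1.780·0.572549 = 1.211
Σt over all 8·6 pixels = 917179/12750 ≈ 71.9356078
V = pitch²·Σt = 1.88²·917179/12750 = 254.249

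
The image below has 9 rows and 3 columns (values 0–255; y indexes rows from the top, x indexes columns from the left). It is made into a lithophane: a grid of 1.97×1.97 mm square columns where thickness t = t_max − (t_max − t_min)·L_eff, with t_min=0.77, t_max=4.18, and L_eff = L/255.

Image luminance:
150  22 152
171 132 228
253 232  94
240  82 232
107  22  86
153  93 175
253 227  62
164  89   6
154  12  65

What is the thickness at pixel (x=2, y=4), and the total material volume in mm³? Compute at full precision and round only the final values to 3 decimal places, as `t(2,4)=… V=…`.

t(2,4)=3.030 V=248.261

span = t_max - t_min = 4.18 - 0.77 = 3.410
L(2,4) = 86, L_eff = 86/255 = 0.337255
t(2,4) = 4.18 - 3.410·0.337255 = 3.030
Σt over all 9·3 pixels = 815617/12750 ≈ 63.9699608
V = pitch²·Σt = 1.97²·815617/12750 = 248.261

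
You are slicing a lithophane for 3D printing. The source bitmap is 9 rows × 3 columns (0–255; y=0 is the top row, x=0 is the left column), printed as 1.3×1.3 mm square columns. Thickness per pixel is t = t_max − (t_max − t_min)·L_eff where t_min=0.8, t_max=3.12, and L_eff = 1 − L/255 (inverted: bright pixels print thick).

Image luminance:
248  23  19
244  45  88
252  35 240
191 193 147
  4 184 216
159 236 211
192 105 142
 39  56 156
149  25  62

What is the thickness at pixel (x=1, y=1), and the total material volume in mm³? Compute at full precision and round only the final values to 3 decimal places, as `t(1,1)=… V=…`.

span = t_max - t_min = 3.12 - 0.8 = 2.320
L(1,1) = 45, L_eff = 1 - 45/255 = 0.823529 (inverted)
t(1,1) = 3.12 - 2.320·0.823529 = 1.209
Σt over all 9·3 pixels = 350038/6375 ≈ 54.9079216
V = pitch²·Σt = 1.3²·350038/6375 = 92.794

t(1,1)=1.209 V=92.794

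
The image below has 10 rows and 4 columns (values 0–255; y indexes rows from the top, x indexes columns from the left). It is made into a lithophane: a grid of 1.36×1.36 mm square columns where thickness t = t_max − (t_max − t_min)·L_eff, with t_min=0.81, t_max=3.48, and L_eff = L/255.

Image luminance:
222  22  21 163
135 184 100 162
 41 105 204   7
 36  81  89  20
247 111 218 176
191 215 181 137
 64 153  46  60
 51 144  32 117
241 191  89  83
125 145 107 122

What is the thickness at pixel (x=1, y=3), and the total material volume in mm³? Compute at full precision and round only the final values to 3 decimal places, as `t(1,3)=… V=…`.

t(1,3)=2.632 V=163.770

span = t_max - t_min = 3.48 - 0.81 = 2.670
L(1,3) = 81, L_eff = 81/255 = 0.317647
t(1,3) = 3.48 - 2.670·0.317647 = 2.632
Σt over all 10·4 pixels = 376309/4250 ≈ 88.5432941
V = pitch²·Σt = 1.36²·376309/4250 = 163.770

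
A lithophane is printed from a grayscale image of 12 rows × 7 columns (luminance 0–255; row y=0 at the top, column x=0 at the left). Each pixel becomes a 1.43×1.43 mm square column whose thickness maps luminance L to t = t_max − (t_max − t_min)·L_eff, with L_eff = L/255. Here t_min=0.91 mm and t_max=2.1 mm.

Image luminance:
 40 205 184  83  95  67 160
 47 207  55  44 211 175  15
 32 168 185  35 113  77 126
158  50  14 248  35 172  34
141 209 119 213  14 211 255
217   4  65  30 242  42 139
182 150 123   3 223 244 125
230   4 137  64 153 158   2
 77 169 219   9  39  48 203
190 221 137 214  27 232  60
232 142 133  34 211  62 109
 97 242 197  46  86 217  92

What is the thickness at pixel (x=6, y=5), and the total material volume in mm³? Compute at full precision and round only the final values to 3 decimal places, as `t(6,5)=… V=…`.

span = t_max - t_min = 2.1 - 0.91 = 1.190
L(6,5) = 139, L_eff = 139/255 = 0.545098
t(6,5) = 2.1 - 1.190·0.545098 = 1.451
Σt over all 12·7 pixels = 127.498
V = pitch²·Σt = 1.43²·127.498 = 260.721

t(6,5)=1.451 V=260.721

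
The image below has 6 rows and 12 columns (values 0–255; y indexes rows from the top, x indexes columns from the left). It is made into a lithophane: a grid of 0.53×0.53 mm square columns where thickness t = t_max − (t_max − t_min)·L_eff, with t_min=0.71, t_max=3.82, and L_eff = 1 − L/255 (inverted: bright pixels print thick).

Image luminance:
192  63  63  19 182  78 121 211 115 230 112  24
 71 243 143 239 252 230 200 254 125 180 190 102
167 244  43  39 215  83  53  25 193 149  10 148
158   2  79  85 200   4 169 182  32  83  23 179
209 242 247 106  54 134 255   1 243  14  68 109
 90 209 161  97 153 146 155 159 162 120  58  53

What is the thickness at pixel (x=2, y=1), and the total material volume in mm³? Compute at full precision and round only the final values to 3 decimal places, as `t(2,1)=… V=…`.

span = t_max - t_min = 3.82 - 0.71 = 3.110
L(2,1) = 143, L_eff = 1 - 143/255 = 0.439216 (inverted)
t(2,1) = 3.82 - 3.110·0.439216 = 2.454
Σt over all 6·12 pixels = 4242199/25500 ≈ 166.3607451
V = pitch²·Σt = 0.53²·4242199/25500 = 46.731

t(2,1)=2.454 V=46.731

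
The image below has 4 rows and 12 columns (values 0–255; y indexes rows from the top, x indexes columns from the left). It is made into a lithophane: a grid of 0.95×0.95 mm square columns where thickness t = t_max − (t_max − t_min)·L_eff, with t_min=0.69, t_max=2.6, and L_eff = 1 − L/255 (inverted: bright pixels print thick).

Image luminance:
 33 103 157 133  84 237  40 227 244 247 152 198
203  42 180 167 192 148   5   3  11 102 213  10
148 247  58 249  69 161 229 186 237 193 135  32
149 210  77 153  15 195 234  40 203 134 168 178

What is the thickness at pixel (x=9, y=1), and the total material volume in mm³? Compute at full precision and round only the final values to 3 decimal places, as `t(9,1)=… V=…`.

t(9,1)=1.454 V=76.068

span = t_max - t_min = 2.6 - 0.69 = 1.910
L(9,1) = 102, L_eff = 1 - 102/255 = 0.600000 (inverted)
t(9,1) = 2.6 - 1.910·0.600000 = 1.454
Σt over all 4·12 pixels = 716427/8500 ≈ 84.2855294
V = pitch²·Σt = 0.95²·716427/8500 = 76.068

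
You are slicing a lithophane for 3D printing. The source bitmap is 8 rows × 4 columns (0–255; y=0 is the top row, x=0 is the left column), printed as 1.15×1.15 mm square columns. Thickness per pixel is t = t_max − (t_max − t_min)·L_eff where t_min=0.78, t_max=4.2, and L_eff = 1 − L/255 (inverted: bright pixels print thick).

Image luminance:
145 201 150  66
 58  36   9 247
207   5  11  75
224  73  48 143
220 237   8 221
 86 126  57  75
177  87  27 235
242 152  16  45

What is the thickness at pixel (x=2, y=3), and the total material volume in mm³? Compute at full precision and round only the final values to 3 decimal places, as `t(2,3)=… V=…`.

t(2,3)=1.424 V=98.796

span = t_max - t_min = 4.2 - 0.78 = 3.420
L(2,3) = 48, L_eff = 1 - 48/255 = 0.811765 (inverted)
t(2,3) = 4.2 - 3.420·0.811765 = 1.424
Σt over all 8·4 pixels = 317493/4250 ≈ 74.7042353
V = pitch²·Σt = 1.15²·317493/4250 = 98.796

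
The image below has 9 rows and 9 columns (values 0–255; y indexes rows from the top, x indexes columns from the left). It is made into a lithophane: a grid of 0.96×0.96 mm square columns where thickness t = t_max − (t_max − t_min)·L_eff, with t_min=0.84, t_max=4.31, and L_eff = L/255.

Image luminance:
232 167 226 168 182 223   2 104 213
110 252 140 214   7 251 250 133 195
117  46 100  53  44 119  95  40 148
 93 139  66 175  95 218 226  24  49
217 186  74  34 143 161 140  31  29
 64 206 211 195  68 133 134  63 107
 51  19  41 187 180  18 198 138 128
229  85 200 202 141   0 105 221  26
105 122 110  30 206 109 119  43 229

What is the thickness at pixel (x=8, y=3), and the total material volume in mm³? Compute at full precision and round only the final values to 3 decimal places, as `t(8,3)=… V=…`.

span = t_max - t_min = 4.31 - 0.84 = 3.470
L(8,3) = 49, L_eff = 49/255 = 0.192157
t(8,3) = 4.31 - 3.470·0.192157 = 3.643
Σt over all 9·9 pixels = 5309467/25500 ≈ 208.2143922
V = pitch²·Σt = 0.96²·5309467/25500 = 191.890

t(8,3)=3.643 V=191.890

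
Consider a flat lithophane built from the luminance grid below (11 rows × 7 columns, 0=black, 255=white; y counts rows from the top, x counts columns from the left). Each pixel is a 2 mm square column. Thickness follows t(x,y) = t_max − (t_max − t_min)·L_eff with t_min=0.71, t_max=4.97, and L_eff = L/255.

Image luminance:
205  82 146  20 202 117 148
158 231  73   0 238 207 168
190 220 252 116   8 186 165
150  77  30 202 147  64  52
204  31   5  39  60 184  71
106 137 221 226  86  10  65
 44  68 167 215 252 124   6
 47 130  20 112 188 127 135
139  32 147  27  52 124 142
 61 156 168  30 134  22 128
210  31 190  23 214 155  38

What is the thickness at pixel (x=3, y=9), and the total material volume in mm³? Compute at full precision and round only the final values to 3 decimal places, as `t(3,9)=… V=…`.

t(3,9)=4.469 V=918.857

span = t_max - t_min = 4.97 - 0.71 = 4.260
L(3,9) = 30, L_eff = 30/255 = 0.117647
t(3,9) = 4.97 - 4.260·0.117647 = 4.469
Σt over all 11·7 pixels = 1952571/8500 ≈ 229.7142353
V = pitch²·Σt = 2²·1952571/8500 = 918.857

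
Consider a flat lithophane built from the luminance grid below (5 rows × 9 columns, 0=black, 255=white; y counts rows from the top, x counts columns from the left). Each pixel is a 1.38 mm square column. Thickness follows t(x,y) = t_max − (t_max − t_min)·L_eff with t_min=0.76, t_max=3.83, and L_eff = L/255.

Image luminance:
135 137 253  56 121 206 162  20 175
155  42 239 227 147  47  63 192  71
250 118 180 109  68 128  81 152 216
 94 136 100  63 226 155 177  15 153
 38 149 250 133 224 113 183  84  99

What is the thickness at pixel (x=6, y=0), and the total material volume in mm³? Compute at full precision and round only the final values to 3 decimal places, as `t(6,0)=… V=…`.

t(6,0)=1.880 V=187.403

span = t_max - t_min = 3.83 - 0.76 = 3.070
L(6,0) = 162, L_eff = 162/255 = 0.635294
t(6,0) = 3.83 - 3.070·0.635294 = 1.880
Σt over all 5·9 pixels = 2509331/25500 ≈ 98.4051373
V = pitch²·Σt = 1.38²·2509331/25500 = 187.403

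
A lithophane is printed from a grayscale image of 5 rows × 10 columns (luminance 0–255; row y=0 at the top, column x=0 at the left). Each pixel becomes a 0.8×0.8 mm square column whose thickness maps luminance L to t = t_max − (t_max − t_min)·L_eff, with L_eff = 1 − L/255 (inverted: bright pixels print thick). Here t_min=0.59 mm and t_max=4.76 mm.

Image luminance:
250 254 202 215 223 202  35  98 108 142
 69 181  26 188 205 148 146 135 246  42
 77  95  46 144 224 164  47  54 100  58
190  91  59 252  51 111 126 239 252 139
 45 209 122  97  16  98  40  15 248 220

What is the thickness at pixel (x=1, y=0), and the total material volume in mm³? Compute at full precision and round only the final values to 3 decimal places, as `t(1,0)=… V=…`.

t(1,0)=4.744 V=89.462

span = t_max - t_min = 4.76 - 0.59 = 4.170
L(1,0) = 254, L_eff = 1 - 254/255 = 0.003922 (inverted)
t(1,0) = 4.76 - 4.170·0.003922 = 4.744
Σt over all 5·10 pixels = 594083/4250 ≈ 139.7842353
V = pitch²·Σt = 0.8²·594083/4250 = 89.462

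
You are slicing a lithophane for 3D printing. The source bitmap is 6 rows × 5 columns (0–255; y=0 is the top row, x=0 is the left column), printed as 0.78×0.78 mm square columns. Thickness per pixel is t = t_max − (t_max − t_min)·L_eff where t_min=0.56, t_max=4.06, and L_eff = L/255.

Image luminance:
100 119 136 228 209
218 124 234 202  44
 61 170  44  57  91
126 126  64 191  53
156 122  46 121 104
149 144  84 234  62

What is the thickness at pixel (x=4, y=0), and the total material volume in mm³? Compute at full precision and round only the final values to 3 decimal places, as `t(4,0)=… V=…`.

t(4,0)=1.191 V=42.212

span = t_max - t_min = 4.06 - 0.56 = 3.500
L(4,0) = 209, L_eff = 209/255 = 0.819608
t(4,0) = 4.06 - 3.500·0.819608 = 1.191
Σt over all 6·5 pixels = 2359/34 ≈ 69.3823529
V = pitch²·Σt = 0.78²·2359/34 = 42.212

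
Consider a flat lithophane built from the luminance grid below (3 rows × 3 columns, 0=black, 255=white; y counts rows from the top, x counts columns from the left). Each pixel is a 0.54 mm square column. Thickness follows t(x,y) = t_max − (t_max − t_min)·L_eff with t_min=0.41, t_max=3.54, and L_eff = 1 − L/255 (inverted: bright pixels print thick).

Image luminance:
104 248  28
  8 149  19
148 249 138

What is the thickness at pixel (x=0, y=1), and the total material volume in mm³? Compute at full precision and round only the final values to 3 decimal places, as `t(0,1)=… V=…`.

t(0,1)=0.508 V=4.981

span = t_max - t_min = 3.54 - 0.41 = 3.130
L(0,1) = 8, L_eff = 1 - 8/255 = 0.968627 (inverted)
t(0,1) = 3.54 - 3.130·0.968627 = 0.508
Σt over all 3·3 pixels = 217789/12750 ≈ 17.0814902
V = pitch²·Σt = 0.54²·217789/12750 = 4.981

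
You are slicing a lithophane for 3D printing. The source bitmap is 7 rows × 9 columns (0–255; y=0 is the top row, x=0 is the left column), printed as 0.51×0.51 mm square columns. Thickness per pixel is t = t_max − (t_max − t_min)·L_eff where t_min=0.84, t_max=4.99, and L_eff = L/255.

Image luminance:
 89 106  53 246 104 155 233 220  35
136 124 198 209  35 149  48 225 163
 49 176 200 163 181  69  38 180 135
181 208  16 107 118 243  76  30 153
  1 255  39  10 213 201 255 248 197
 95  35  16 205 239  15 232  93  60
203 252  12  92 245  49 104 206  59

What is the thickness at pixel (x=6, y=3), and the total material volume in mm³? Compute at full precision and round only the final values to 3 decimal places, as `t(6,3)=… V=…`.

t(6,3)=3.753 V=45.863

span = t_max - t_min = 4.99 - 0.84 = 4.150
L(6,3) = 76, L_eff = 76/255 = 0.298039
t(6,3) = 4.99 - 4.150·0.298039 = 3.753
Σt over all 7·9 pixels = 899281/5100 ≈ 176.3296078
V = pitch²·Σt = 0.51²·899281/5100 = 45.863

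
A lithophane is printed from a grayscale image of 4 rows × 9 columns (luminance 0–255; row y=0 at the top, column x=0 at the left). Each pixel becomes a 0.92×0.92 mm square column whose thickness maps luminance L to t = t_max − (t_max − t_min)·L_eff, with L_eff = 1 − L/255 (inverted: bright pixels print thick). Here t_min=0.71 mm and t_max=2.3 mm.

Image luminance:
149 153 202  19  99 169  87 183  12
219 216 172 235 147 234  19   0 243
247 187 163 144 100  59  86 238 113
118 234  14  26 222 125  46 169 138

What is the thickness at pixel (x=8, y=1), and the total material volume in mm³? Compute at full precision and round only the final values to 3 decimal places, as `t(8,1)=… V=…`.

span = t_max - t_min = 2.3 - 0.71 = 1.590
L(8,1) = 243, L_eff = 1 - 243/255 = 0.047059 (inverted)
t(8,1) = 2.3 - 1.590·0.047059 = 2.225
Σt over all 4·9 pixels = 481571/8500 ≈ 56.6554118
V = pitch²·Σt = 0.92²·481571/8500 = 47.953

t(8,1)=2.225 V=47.953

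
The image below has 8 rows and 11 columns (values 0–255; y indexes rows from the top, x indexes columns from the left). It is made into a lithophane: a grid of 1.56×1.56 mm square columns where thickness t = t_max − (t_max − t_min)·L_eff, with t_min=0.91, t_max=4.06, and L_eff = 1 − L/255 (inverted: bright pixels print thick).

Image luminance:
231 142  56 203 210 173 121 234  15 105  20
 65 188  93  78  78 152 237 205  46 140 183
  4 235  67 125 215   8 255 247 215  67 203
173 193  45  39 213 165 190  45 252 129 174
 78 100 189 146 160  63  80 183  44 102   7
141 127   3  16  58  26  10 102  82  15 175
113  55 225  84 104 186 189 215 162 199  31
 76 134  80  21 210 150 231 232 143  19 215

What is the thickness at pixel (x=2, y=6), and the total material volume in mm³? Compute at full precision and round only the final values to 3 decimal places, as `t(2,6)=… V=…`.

t(2,6)=3.689 V=532.029

span = t_max - t_min = 4.06 - 0.91 = 3.150
L(2,6) = 225, L_eff = 1 - 225/255 = 0.117647 (inverted)
t(2,6) = 4.06 - 3.150·0.117647 = 3.689
Σt over all 8·11 pixels = 371651/1700 ≈ 218.6182353
V = pitch²·Σt = 1.56²·371651/1700 = 532.029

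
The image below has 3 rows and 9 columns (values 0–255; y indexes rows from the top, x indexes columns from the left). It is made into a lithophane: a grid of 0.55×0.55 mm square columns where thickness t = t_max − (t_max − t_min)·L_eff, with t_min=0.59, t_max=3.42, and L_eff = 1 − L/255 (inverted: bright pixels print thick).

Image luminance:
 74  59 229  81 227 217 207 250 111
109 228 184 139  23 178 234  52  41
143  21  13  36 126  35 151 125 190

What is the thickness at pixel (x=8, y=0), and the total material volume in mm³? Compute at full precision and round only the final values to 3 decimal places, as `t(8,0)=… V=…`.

span = t_max - t_min = 3.42 - 0.59 = 2.830
L(8,0) = 111, L_eff = 1 - 111/255 = 0.564706 (inverted)
t(8,0) = 3.42 - 2.830·0.564706 = 1.822
Σt over all 3·9 pixels = 115992/2125 ≈ 54.5844706
V = pitch²·Σt = 0.55²·115992/2125 = 16.512

t(8,0)=1.822 V=16.512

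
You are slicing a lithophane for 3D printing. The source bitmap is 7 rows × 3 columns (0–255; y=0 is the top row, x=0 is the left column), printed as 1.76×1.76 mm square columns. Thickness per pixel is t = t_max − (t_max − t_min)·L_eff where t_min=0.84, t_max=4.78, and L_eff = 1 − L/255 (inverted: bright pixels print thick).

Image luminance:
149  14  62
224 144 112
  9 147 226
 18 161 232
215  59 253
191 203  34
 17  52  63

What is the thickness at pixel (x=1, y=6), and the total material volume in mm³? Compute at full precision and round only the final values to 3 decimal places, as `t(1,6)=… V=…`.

span = t_max - t_min = 4.78 - 0.84 = 3.940
L(1,6) = 52, L_eff = 1 - 52/255 = 0.796078 (inverted)
t(1,6) = 4.78 - 3.940·0.796078 = 1.643
Σt over all 7·3 pixels = 146831/2550 ≈ 57.5807843
V = pitch²·Σt = 1.76²·146831/2550 = 178.362

t(1,6)=1.643 V=178.362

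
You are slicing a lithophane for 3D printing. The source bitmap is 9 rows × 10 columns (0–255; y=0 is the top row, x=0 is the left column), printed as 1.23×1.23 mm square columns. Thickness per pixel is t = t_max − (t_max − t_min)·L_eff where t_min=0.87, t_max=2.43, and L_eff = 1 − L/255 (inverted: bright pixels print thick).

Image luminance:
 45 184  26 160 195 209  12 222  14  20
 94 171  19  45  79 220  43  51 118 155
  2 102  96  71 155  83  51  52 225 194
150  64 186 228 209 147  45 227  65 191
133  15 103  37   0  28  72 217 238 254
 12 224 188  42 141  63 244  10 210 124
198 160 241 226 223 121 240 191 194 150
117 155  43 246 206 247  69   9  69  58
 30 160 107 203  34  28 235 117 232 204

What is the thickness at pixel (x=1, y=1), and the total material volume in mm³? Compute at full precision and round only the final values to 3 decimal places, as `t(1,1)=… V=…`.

t(1,1)=1.916 V=224.832

span = t_max - t_min = 2.43 - 0.87 = 1.560
L(1,1) = 171, L_eff = 1 - 171/255 = 0.329412 (inverted)
t(1,1) = 2.43 - 1.560·0.329412 = 1.916
Σt over all 9·10 pixels = 631593/4250 ≈ 148.6101176
V = pitch²·Σt = 1.23²·631593/4250 = 224.832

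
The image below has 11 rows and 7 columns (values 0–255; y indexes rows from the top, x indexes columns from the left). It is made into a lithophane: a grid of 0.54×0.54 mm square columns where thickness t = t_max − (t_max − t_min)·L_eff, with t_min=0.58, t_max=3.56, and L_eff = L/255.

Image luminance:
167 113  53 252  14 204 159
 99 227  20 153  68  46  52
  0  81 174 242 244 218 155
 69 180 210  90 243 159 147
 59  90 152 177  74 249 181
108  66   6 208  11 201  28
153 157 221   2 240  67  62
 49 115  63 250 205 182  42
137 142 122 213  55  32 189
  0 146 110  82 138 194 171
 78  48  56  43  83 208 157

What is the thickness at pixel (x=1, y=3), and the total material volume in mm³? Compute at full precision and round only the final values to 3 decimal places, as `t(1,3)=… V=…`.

t(1,3)=1.456 V=47.011

span = t_max - t_min = 3.56 - 0.58 = 2.980
L(1,3) = 180, L_eff = 180/255 = 0.705882
t(1,3) = 3.56 - 2.980·0.705882 = 1.456
Σt over all 11·7 pixels = 2055541/12750 ≈ 161.2189020
V = pitch²·Σt = 0.54²·2055541/12750 = 47.011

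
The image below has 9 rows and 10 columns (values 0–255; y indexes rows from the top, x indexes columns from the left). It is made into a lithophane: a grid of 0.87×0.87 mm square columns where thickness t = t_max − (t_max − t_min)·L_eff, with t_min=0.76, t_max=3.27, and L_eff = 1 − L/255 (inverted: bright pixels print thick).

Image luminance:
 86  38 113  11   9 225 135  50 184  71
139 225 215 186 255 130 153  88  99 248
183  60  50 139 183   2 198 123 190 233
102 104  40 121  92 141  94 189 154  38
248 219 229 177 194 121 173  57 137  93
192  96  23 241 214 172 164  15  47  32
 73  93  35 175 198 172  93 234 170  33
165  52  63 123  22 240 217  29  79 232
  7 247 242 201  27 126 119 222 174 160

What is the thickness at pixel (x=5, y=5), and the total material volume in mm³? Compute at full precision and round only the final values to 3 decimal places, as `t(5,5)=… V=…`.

t(5,5)=2.453 V=140.900

span = t_max - t_min = 3.27 - 0.76 = 2.510
L(5,5) = 172, L_eff = 1 - 172/255 = 0.325490 (inverted)
t(5,5) = 3.27 - 2.510·0.325490 = 2.453
Σt over all 9·10 pixels = 4746913/25500 ≈ 186.1534510
V = pitch²·Σt = 0.87²·4746913/25500 = 140.900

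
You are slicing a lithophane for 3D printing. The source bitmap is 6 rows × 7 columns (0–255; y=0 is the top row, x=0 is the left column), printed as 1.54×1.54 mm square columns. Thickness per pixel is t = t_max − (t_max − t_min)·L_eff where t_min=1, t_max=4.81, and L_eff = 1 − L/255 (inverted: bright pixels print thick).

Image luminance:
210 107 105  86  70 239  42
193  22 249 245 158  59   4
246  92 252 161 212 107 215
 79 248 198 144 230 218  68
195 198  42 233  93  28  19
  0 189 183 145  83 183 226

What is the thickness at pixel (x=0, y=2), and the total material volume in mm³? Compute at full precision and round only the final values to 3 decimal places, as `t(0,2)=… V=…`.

t(0,2)=4.676 V=314.907

span = t_max - t_min = 4.81 - 1 = 3.810
L(0,2) = 246, L_eff = 1 - 246/255 = 0.035294 (inverted)
t(0,2) = 4.81 - 3.810·0.035294 = 4.676
Σt over all 6·7 pixels = 282163/2125 ≈ 132.7825882
V = pitch²·Σt = 1.54²·282163/2125 = 314.907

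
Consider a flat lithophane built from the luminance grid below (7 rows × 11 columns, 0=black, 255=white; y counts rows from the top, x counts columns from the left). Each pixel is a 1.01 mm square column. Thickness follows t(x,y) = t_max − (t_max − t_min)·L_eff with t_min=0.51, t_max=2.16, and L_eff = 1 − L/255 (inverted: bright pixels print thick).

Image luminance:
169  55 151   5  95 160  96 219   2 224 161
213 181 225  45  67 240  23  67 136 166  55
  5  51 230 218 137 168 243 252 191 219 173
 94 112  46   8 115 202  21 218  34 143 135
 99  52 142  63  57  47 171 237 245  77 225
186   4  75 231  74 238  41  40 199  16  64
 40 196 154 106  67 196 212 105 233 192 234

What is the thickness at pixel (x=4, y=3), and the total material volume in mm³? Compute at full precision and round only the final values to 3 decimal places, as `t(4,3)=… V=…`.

span = t_max - t_min = 2.16 - 0.51 = 1.650
L(4,3) = 115, L_eff = 1 - 115/255 = 0.549020 (inverted)
t(4,3) = 2.16 - 1.650·0.549020 = 1.254
Σt over all 7·11 pixels = 177727/1700 ≈ 104.5452941
V = pitch²·Σt = 1.01²·177727/1700 = 106.647

t(4,3)=1.254 V=106.647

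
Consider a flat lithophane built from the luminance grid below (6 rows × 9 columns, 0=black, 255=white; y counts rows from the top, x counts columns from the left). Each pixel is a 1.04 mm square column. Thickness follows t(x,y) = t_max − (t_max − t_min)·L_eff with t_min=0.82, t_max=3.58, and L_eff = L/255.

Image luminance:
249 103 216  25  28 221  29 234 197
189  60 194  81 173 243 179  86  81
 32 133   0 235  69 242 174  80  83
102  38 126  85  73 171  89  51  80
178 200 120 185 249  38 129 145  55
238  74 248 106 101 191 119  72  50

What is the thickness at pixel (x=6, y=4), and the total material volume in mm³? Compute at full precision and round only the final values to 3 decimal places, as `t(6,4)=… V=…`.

t(6,4)=2.184 V=127.745

span = t_max - t_min = 3.58 - 0.82 = 2.760
L(6,4) = 129, L_eff = 129/255 = 0.505882
t(6,4) = 3.58 - 2.760·0.505882 = 2.184
Σt over all 6·9 pixels = 250978/2125 ≈ 118.1072941
V = pitch²·Σt = 1.04²·250978/2125 = 127.745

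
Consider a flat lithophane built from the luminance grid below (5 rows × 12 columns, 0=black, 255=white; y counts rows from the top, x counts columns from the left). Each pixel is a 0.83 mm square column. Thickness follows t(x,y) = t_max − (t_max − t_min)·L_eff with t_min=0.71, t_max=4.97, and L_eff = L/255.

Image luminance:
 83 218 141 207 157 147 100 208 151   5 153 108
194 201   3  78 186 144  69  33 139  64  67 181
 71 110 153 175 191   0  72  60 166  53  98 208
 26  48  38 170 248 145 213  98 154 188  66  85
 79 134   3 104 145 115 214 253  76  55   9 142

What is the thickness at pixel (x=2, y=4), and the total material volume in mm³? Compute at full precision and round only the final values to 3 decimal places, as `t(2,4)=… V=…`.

t(2,4)=4.920 V=122.544

span = t_max - t_min = 4.97 - 0.71 = 4.260
L(2,4) = 3, L_eff = 3/255 = 0.011765
t(2,4) = 4.97 - 4.260·0.011765 = 4.920
Σt over all 5·12 pixels = 378004/2125 ≈ 177.8842353
V = pitch²·Σt = 0.83²·378004/2125 = 122.544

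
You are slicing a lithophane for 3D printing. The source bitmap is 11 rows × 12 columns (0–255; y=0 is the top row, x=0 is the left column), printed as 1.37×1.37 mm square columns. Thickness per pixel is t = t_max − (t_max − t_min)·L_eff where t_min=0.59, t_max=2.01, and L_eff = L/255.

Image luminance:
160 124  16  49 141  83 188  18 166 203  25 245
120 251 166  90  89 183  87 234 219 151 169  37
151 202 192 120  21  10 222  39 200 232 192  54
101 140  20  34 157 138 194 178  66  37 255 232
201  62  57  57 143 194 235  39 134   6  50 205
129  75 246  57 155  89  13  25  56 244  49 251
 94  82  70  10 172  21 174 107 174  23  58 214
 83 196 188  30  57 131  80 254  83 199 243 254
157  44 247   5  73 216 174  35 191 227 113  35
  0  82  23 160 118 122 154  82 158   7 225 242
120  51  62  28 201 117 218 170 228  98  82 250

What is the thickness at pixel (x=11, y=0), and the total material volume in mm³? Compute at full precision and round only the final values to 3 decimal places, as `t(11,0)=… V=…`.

t(11,0)=0.646 V=323.592

span = t_max - t_min = 2.01 - 0.59 = 1.420
L(11,0) = 245, L_eff = 245/255 = 0.960784
t(11,0) = 2.01 - 1.420·0.960784 = 0.646
Σt over all 11·12 pixels = 439639/2550 ≈ 172.4074510
V = pitch²·Σt = 1.37²·439639/2550 = 323.592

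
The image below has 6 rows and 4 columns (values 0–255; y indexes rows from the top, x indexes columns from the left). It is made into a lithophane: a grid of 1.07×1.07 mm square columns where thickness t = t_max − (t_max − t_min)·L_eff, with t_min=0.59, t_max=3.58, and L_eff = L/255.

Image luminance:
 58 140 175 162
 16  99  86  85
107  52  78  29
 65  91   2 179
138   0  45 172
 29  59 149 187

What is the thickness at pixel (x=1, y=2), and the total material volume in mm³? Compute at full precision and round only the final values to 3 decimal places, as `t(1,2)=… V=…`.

span = t_max - t_min = 3.58 - 0.59 = 2.990
L(1,2) = 52, L_eff = 52/255 = 0.203922
t(1,2) = 3.58 - 2.990·0.203922 = 2.970
Σt over all 6·4 pixels = 1532263/25500 ≈ 60.0887451
V = pitch²·Σt = 1.07²·1532263/25500 = 68.796

t(1,2)=2.970 V=68.796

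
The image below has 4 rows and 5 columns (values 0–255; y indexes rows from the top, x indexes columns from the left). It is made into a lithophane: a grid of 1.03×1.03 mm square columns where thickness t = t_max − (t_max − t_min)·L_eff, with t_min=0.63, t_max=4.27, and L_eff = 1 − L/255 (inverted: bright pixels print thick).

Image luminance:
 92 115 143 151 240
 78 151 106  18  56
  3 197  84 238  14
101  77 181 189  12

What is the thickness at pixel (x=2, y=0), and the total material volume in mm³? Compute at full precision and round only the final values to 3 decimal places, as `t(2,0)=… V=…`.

t(2,0)=2.671 V=47.380

span = t_max - t_min = 4.27 - 0.63 = 3.640
L(2,0) = 143, L_eff = 1 - 143/255 = 0.439216 (inverted)
t(2,0) = 4.27 - 3.640·0.439216 = 2.671
Σt over all 4·5 pixels = 284711/6375 ≈ 44.6605490
V = pitch²·Σt = 1.03²·284711/6375 = 47.380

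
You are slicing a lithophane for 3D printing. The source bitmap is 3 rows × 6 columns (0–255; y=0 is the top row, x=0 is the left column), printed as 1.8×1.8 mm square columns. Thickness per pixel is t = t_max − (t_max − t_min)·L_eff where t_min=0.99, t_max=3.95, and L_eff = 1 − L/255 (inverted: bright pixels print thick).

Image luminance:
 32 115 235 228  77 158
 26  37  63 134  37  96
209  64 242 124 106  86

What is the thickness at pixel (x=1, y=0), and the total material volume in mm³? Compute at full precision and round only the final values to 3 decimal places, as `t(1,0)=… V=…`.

t(1,0)=2.325 V=135.551

span = t_max - t_min = 3.95 - 0.99 = 2.960
L(1,0) = 115, L_eff = 1 - 115/255 = 0.549020 (inverted)
t(1,0) = 3.95 - 2.960·0.549020 = 2.325
Σt over all 3·6 pixels = 533417/12750 ≈ 41.8366275
V = pitch²·Σt = 1.8²·533417/12750 = 135.551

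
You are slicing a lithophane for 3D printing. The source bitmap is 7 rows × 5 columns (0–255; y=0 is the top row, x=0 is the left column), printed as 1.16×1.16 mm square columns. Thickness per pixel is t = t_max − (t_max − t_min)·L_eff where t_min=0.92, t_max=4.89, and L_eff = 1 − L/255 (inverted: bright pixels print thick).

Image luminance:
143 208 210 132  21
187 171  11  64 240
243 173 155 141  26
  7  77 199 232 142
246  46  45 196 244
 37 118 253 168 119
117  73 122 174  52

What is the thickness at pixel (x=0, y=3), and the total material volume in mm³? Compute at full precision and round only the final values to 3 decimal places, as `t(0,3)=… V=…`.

span = t_max - t_min = 4.89 - 0.92 = 3.970
L(0,3) = 7, L_eff = 1 - 7/255 = 0.972549 (inverted)
t(0,3) = 4.89 - 3.970·0.972549 = 1.029
Σt over all 7·5 pixels = 680881/6375 ≈ 106.8048627
V = pitch²·Σt = 1.16²·680881/6375 = 143.717

t(0,3)=1.029 V=143.717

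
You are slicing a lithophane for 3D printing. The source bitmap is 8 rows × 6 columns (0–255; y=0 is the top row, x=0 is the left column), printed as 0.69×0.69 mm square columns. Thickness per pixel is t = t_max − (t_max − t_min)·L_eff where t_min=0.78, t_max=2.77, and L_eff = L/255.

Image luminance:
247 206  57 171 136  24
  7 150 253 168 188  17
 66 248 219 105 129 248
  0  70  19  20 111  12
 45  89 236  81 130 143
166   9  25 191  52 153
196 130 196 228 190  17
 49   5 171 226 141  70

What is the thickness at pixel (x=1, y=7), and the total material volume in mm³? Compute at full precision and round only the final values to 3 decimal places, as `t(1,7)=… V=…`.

span = t_max - t_min = 2.77 - 0.78 = 1.990
L(1,7) = 5, L_eff = 5/255 = 0.019608
t(1,7) = 2.77 - 1.990·0.019608 = 2.731
Σt over all 8·6 pixels = 223429/2550 ≈ 87.6192157
V = pitch²·Σt = 0.69²·223429/2550 = 41.716

t(1,7)=2.731 V=41.716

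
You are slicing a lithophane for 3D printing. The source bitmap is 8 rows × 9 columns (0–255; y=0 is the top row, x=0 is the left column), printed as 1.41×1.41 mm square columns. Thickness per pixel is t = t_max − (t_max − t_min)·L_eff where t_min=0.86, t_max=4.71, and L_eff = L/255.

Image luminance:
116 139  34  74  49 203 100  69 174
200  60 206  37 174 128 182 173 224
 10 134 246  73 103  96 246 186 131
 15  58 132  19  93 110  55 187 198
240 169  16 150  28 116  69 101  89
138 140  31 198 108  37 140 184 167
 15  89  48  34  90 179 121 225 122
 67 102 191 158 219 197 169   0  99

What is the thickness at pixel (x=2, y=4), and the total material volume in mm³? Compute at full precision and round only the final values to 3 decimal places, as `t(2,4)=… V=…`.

t(2,4)=4.468 V=413.662

span = t_max - t_min = 4.71 - 0.86 = 3.850
L(2,4) = 16, L_eff = 16/255 = 0.062745
t(2,4) = 4.71 - 3.850·0.062745 = 4.468
Σt over all 8·9 pixels = 265288/1275 ≈ 208.0690196
V = pitch²·Σt = 1.41²·265288/1275 = 413.662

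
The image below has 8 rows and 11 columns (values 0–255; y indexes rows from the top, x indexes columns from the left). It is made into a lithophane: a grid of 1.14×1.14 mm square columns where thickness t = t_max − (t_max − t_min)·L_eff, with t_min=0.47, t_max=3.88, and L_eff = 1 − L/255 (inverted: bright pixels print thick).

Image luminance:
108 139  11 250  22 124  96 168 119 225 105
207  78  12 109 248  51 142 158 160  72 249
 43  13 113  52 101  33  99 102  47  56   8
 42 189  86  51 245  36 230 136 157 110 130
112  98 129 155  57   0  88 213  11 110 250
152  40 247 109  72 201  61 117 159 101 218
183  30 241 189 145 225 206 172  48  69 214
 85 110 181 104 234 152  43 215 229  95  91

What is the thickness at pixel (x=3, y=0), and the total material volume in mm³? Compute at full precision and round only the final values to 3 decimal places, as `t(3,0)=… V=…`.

span = t_max - t_min = 3.88 - 0.47 = 3.410
L(3,0) = 250, L_eff = 1 - 250/255 = 0.019608 (inverted)
t(3,0) = 3.88 - 3.410·0.019608 = 3.813
Σt over all 8·11 pixels = 1589731/8500 ≈ 187.0271765
V = pitch²·Σt = 1.14²·1589731/8500 = 243.061

t(3,0)=3.813 V=243.061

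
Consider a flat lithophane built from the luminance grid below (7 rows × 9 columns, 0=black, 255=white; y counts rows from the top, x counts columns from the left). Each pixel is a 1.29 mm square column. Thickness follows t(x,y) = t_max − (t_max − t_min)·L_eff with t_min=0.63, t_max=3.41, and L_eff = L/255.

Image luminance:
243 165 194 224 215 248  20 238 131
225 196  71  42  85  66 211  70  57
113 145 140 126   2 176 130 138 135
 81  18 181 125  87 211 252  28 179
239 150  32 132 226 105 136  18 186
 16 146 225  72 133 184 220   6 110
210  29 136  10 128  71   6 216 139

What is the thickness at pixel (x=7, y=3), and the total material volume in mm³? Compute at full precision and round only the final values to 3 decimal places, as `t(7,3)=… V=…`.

span = t_max - t_min = 3.41 - 0.63 = 2.780
L(7,3) = 28, L_eff = 28/255 = 0.109804
t(7,3) = 3.41 - 2.780·0.109804 = 3.105
Σt over all 7·9 pixels = 3184943/25500 ≈ 124.8997255
V = pitch²·Σt = 1.29²·3184943/25500 = 207.846

t(7,3)=3.105 V=207.846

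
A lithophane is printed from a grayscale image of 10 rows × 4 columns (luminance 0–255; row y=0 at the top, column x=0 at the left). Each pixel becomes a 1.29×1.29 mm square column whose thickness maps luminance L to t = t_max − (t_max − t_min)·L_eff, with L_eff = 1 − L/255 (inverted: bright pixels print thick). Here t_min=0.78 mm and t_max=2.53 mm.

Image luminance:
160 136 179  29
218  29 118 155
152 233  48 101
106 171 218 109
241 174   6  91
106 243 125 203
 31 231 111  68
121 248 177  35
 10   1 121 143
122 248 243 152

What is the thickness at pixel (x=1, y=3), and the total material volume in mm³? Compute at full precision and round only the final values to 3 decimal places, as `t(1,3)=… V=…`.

t(1,3)=1.954 V=113.738

span = t_max - t_min = 2.53 - 0.78 = 1.750
L(1,3) = 171, L_eff = 1 - 171/255 = 0.329412 (inverted)
t(1,3) = 2.53 - 1.750·0.329412 = 1.954
Σt over all 10·4 pixels = 13943/204 ≈ 68.3480392
V = pitch²·Σt = 1.29²·13943/204 = 113.738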